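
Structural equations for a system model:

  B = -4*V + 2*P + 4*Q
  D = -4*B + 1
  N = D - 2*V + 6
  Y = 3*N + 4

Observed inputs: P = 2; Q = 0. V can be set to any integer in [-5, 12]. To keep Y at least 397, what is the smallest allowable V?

Substituting into the B equation gives B = -4*V + 4.
Substituting into the D equation gives D = 16*V - 15.
Substituting into the N equation gives N = 14*V - 9.
So Y = 42*V - 23.
Require 42*V - 23 ≥ 397, so V ≥ 10.
The smallest integer in [-5, 12] satisfying this is 10.

V = 10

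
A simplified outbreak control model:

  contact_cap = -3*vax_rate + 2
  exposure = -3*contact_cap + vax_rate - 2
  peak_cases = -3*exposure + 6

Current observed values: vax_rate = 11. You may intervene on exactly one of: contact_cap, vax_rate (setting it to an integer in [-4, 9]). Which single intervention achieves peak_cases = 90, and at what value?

Intervening on contact_cap: peak_cases = 9*contact_cap - 21. Reaching 90 requires contact_cap = 37/3, not an integer.
Intervening on vax_rate: with other inputs at their observed values, peak_cases = -30*vax_rate + 30. Solving for 90 gives vax_rate = -2, within [-4, 9].

set vax_rate = -2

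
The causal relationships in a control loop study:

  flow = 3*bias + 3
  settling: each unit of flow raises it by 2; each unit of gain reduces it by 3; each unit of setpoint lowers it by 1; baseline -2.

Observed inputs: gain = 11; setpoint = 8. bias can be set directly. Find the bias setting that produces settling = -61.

Substituting into the settling equation gives settling = 6*bias - 37.
Solve 6*bias - 37 = -61: bias = (-61 + 37) / 6 = -4.

bias = -4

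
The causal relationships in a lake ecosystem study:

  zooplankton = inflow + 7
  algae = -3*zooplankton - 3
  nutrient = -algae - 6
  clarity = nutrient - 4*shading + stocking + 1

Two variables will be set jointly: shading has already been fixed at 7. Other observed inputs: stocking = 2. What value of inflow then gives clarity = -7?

inflow = 0

With shading held at 7:
Substituting into the algae equation gives algae = -3*inflow - 24.
So nutrient = 3*inflow + 18.
Substituting into the clarity equation gives clarity = 3*inflow - 7.
Solve 3*inflow - 7 = -7: inflow = (-7 + 7) / 3 = 0.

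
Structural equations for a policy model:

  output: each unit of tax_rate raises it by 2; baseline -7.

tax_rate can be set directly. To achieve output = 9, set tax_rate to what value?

Solve 2*tax_rate - 7 = 9: tax_rate = (9 + 7) / 2 = 8.

tax_rate = 8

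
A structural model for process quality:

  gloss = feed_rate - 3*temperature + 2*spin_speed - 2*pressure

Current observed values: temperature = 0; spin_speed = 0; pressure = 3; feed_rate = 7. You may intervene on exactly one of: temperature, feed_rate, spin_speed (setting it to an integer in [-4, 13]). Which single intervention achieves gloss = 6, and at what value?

set feed_rate = 12

Intervening on temperature: gloss = -3*temperature + 1. Reaching 6 requires temperature = -5/3, not an integer.
Intervening on feed_rate: with other inputs at their observed values, gloss = feed_rate - 6. Solving for 6 gives feed_rate = 12, within [-4, 13].
Intervening on spin_speed: gloss = 2*spin_speed + 1. Reaching 6 requires spin_speed = 5/2, not an integer.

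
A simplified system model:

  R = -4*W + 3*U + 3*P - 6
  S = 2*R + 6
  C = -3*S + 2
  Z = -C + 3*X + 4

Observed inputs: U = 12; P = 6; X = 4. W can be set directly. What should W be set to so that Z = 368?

Substituting into the R equation gives R = -4*W + 48.
Substituting into the S equation gives S = -8*W + 102.
This gives C = 24*W - 304.
Substituting into the Z equation gives Z = -24*W + 320.
Solve -24*W + 320 = 368: W = (368 - 320) / -24 = -2.

W = -2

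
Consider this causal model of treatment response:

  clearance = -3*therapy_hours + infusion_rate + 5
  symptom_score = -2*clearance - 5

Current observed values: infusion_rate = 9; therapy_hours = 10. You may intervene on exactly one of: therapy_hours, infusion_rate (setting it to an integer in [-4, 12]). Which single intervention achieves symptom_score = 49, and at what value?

Intervening on therapy_hours: symptom_score = 6*therapy_hours - 33. Reaching 49 requires therapy_hours = 41/3, not an integer.
Intervening on infusion_rate: with other inputs at their observed values, symptom_score = -2*infusion_rate + 45. Solving for 49 gives infusion_rate = -2, within [-4, 12].

set infusion_rate = -2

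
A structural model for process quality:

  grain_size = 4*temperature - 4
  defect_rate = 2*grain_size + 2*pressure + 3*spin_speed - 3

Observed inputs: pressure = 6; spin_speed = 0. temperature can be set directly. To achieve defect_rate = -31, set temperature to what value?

temperature = -4

Substituting into the defect_rate equation gives defect_rate = 8*temperature + 1.
Solve 8*temperature + 1 = -31: temperature = (-31 - 1) / 8 = -4.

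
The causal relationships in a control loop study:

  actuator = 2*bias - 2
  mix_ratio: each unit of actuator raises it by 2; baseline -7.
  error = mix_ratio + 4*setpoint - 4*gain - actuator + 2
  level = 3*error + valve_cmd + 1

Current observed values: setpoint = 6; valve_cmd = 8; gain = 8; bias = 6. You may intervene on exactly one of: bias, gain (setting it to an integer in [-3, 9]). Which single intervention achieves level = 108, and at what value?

set gain = -1

Intervening on bias: level = 6*bias - 36. Reaching 108 requires bias = 24, outside [-3, 9].
Intervening on gain: with other inputs at their observed values, level = -12*gain + 96. Solving for 108 gives gain = -1, within [-3, 9].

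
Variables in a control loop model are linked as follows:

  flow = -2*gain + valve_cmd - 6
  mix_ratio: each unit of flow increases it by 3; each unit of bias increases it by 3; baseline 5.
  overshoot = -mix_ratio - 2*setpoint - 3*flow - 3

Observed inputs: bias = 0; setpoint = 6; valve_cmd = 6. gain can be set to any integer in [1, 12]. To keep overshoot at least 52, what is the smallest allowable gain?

gain = 6

Substituting into the flow equation gives flow = -2*gain.
This gives mix_ratio = -6*gain + 5.
Substituting into the overshoot equation gives overshoot = 12*gain - 20.
Require 12*gain - 20 ≥ 52, so gain ≥ 6.
The smallest integer in [1, 12] satisfying this is 6.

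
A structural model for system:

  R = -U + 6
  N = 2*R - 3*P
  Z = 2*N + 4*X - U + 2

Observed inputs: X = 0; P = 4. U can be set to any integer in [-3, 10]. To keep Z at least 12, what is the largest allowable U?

U = -2

Substituting into the N equation gives N = -2*U.
Substituting into the Z equation gives Z = -5*U + 2.
Require -5*U + 2 ≥ 12, so U ≤ -2.
The largest integer in [-3, 10] satisfying this is -2.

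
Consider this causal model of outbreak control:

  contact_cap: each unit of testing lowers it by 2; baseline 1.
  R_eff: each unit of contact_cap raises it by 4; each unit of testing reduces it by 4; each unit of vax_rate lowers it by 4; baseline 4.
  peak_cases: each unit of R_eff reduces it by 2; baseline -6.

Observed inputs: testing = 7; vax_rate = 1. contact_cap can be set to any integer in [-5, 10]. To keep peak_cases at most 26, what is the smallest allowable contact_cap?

Intervening on contact_cap fixes its value directly, overriding its dependence on testing.
Substituting into the R_eff equation gives R_eff = 4*contact_cap - 28.
This gives peak_cases = -8*contact_cap + 50.
Require -8*contact_cap + 50 ≤ 26, so contact_cap ≥ 3.
The smallest integer in [-5, 10] satisfying this is 3.

contact_cap = 3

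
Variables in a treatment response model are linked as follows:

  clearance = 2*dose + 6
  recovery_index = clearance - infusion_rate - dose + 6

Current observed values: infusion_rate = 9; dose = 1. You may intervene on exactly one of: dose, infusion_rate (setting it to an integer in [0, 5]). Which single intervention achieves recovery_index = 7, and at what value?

set dose = 4

Intervening on dose: with other inputs at their observed values, recovery_index = dose + 3. Solving for 7 gives dose = 4, within [0, 5].
Intervening on infusion_rate: recovery_index = -infusion_rate + 13. Reaching 7 requires infusion_rate = 6, outside [0, 5].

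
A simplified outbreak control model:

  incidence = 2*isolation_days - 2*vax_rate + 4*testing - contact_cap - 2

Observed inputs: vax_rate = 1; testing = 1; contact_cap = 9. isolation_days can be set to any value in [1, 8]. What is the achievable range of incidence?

Substituting into the incidence equation gives incidence = 2*isolation_days - 9.
Linear in isolation_days, so extremes are at the endpoints: isolation_days = 1 gives incidence = -7; isolation_days = 8 gives incidence = 7.

-7 to 7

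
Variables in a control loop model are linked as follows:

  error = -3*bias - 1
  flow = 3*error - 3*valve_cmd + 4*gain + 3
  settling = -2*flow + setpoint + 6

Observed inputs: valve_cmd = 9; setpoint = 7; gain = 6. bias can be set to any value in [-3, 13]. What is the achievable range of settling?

Substituting into the flow equation gives flow = -9*bias - 3.
Substituting into the settling equation gives settling = 18*bias + 19.
Linear in bias, so extremes are at the endpoints: bias = -3 gives settling = -35; bias = 13 gives settling = 253.

-35 to 253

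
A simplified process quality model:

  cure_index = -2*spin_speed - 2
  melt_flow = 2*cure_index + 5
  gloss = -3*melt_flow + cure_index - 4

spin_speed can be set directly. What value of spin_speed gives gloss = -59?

Substituting into the melt_flow equation gives melt_flow = -4*spin_speed + 1.
Substituting into the gloss equation gives gloss = 10*spin_speed - 9.
Solve 10*spin_speed - 9 = -59: spin_speed = (-59 + 9) / 10 = -5.

spin_speed = -5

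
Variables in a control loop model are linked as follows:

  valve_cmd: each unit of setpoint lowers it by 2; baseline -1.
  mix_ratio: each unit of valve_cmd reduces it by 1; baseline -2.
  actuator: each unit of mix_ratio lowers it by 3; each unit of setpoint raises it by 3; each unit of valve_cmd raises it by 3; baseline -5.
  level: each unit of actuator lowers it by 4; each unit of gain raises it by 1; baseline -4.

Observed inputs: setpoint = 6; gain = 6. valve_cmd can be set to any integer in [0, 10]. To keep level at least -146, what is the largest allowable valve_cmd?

valve_cmd = 3

Intervening on valve_cmd fixes its value directly, overriding its dependence on setpoint.
Substituting into the actuator equation gives actuator = 6*valve_cmd + 19.
Substituting into the level equation gives level = -24*valve_cmd - 74.
Require -24*valve_cmd - 74 ≥ -146, so valve_cmd ≤ 3.
The largest integer in [0, 10] satisfying this is 3.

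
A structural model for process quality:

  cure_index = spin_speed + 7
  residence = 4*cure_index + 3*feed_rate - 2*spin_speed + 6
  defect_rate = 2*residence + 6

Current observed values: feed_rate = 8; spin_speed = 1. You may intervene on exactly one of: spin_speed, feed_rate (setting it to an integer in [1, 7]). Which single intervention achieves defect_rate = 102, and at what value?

Intervening on spin_speed: defect_rate = 4*spin_speed + 122. Reaching 102 requires spin_speed = -5, outside [1, 7].
Intervening on feed_rate: with other inputs at their observed values, defect_rate = 6*feed_rate + 78. Solving for 102 gives feed_rate = 4, within [1, 7].

set feed_rate = 4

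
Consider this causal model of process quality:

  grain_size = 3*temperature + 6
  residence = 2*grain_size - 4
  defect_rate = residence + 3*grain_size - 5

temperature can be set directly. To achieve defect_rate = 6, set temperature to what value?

Substituting into the residence equation gives residence = 6*temperature + 8.
This gives defect_rate = 15*temperature + 21.
Solve 15*temperature + 21 = 6: temperature = (6 - 21) / 15 = -1.

temperature = -1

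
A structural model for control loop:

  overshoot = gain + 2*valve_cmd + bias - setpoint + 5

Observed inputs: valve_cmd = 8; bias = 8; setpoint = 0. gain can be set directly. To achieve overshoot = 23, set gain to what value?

Substituting into the overshoot equation gives overshoot = gain + 29.
Solve gain + 29 = 23: gain = (23 - 29) / 1 = -6.

gain = -6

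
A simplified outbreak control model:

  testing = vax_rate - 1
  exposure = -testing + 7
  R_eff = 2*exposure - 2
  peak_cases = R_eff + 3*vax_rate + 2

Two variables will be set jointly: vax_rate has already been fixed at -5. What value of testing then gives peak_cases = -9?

testing = 4

With vax_rate held at -5:
Intervening on testing fixes its value directly, overriding its dependence on vax_rate.
Substituting into the R_eff equation gives R_eff = -2*testing + 12.
This gives peak_cases = -2*testing - 1.
Solve -2*testing - 1 = -9: testing = (-9 + 1) / -2 = 4.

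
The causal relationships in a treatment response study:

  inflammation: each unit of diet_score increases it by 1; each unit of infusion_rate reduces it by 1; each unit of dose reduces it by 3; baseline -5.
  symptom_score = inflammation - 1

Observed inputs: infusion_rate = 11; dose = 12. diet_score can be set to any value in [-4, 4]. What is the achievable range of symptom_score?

-57 to -49

Substituting into the inflammation equation gives inflammation = diet_score - 52.
This gives symptom_score = diet_score - 53.
Linear in diet_score, so extremes are at the endpoints: diet_score = -4 gives symptom_score = -57; diet_score = 4 gives symptom_score = -49.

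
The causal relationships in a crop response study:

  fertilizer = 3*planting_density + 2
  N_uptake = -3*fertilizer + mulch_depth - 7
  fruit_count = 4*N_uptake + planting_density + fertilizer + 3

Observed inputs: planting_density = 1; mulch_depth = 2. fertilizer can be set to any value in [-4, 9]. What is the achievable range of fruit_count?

Intervening on fertilizer fixes its value directly, overriding its dependence on planting_density.
Substituting into the N_uptake equation gives N_uptake = -3*fertilizer - 5.
This gives fruit_count = -11*fertilizer - 16.
Linear in fertilizer, so extremes are at the endpoints: fertilizer = -4 gives fruit_count = 28; fertilizer = 9 gives fruit_count = -115.

-115 to 28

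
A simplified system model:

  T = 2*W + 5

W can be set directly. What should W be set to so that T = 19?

Solve 2*W + 5 = 19: W = (19 - 5) / 2 = 7.

W = 7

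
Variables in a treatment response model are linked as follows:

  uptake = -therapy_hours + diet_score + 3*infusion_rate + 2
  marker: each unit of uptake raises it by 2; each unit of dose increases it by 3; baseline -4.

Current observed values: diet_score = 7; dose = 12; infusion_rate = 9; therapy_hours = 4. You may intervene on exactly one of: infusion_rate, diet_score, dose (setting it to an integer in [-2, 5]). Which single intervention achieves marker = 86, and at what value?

set diet_score = 2

Intervening on infusion_rate: marker = 6*infusion_rate + 42. Reaching 86 requires infusion_rate = 22/3, not an integer.
Intervening on diet_score: with other inputs at their observed values, marker = 2*diet_score + 82. Solving for 86 gives diet_score = 2, within [-2, 5].
Intervening on dose: marker = 3*dose + 60. Reaching 86 requires dose = 26/3, not an integer.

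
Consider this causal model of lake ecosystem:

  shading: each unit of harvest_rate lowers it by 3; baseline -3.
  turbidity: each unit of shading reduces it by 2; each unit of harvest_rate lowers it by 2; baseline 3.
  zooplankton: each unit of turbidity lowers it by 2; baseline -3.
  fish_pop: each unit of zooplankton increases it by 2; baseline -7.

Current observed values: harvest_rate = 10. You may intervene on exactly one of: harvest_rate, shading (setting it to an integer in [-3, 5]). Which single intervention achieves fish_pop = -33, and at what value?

set harvest_rate = -1

Intervening on harvest_rate: with other inputs at their observed values, fish_pop = -16*harvest_rate - 49. Solving for -33 gives harvest_rate = -1, within [-3, 5].
Intervening on shading: fish_pop = 8*shading + 55. Reaching -33 requires shading = -11, outside [-3, 5].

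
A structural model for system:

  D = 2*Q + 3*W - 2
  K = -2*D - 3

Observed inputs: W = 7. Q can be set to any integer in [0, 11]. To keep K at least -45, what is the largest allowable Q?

Q = 1

Substituting into the D equation gives D = 2*Q + 19.
K becomes -4*Q - 41.
Require -4*Q - 41 ≥ -45, so Q ≤ 1.
The largest integer in [0, 11] satisfying this is 1.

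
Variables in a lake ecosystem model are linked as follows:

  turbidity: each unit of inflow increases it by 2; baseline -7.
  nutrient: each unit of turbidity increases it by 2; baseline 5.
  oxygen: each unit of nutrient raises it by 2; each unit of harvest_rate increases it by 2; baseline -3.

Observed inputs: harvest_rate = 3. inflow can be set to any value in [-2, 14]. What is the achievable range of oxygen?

-31 to 97

Substituting into the nutrient equation gives nutrient = 4*inflow - 9.
Substituting into the oxygen equation gives oxygen = 8*inflow - 15.
Linear in inflow, so extremes are at the endpoints: inflow = -2 gives oxygen = -31; inflow = 14 gives oxygen = 97.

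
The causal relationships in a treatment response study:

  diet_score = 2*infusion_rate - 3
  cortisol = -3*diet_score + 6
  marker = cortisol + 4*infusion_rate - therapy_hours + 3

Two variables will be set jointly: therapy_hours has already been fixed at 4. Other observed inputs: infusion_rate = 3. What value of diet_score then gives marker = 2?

With therapy_hours held at 4:
Intervening on diet_score fixes its value directly, overriding its dependence on infusion_rate.
Substituting into the marker equation gives marker = -3*diet_score + 17.
Solve -3*diet_score + 17 = 2: diet_score = (2 - 17) / -3 = 5.

diet_score = 5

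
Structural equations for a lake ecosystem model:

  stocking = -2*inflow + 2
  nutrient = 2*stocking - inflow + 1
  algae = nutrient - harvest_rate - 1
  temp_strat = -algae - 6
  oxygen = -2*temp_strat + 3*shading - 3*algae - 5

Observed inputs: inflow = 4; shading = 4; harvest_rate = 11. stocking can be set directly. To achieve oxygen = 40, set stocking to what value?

Intervening on stocking fixes its value directly, overriding its dependence on inflow.
Substituting into the nutrient equation gives nutrient = 2*stocking - 3.
This gives algae = 2*stocking - 15.
temp_strat becomes -2*stocking + 9.
So oxygen = -2*stocking + 34.
Solve -2*stocking + 34 = 40: stocking = (40 - 34) / -2 = -3.

stocking = -3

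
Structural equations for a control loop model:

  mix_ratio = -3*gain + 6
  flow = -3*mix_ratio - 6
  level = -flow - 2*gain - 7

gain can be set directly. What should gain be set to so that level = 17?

gain = 0

Substituting into the flow equation gives flow = 9*gain - 24.
level becomes -11*gain + 17.
Solve -11*gain + 17 = 17: gain = (17 - 17) / -11 = 0.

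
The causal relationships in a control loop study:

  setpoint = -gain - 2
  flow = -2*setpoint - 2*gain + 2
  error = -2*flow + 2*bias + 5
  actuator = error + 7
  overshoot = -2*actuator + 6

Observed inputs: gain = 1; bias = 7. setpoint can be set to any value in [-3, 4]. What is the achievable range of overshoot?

Intervening on setpoint fixes its value directly, overriding its dependence on gain.
Substituting into the flow equation gives flow = -2*setpoint.
This gives error = 4*setpoint + 19.
So actuator = 4*setpoint + 26.
Substituting into the overshoot equation gives overshoot = -8*setpoint - 46.
Linear in setpoint, so extremes are at the endpoints: setpoint = -3 gives overshoot = -22; setpoint = 4 gives overshoot = -78.

-78 to -22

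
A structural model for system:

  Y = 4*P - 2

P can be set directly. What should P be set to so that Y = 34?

Solve 4*P - 2 = 34: P = (34 + 2) / 4 = 9.

P = 9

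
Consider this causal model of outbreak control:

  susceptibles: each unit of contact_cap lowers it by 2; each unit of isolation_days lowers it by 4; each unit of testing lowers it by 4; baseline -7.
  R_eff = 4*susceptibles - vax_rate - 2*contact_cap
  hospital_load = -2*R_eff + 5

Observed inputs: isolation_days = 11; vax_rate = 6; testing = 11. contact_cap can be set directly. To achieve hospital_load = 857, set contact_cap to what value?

Substituting into the susceptibles equation gives susceptibles = -2*contact_cap - 95.
This gives R_eff = -10*contact_cap - 386.
Substituting into the hospital_load equation gives hospital_load = 20*contact_cap + 777.
Solve 20*contact_cap + 777 = 857: contact_cap = (857 - 777) / 20 = 4.

contact_cap = 4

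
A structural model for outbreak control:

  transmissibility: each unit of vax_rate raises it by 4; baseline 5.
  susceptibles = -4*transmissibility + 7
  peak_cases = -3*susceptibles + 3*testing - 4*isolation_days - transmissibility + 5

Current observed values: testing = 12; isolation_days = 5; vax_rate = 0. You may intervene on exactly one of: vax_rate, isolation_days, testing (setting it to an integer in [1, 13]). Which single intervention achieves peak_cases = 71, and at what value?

Intervening on vax_rate: peak_cases = 44*vax_rate + 55. Reaching 71 requires vax_rate = 4/11, not an integer.
Intervening on isolation_days: with other inputs at their observed values, peak_cases = -4*isolation_days + 75. Solving for 71 gives isolation_days = 1, within [1, 13].
Intervening on testing: peak_cases = 3*testing + 19. Reaching 71 requires testing = 52/3, not an integer.

set isolation_days = 1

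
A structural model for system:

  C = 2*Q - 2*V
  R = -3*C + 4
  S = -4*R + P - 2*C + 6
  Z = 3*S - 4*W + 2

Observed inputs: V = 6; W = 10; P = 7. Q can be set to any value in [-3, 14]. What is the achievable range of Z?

Substituting into the C equation gives C = 2*Q - 12.
This gives R = -6*Q + 40.
So S = 20*Q - 123.
So Z = 60*Q - 407.
Linear in Q, so extremes are at the endpoints: Q = -3 gives Z = -587; Q = 14 gives Z = 433.

-587 to 433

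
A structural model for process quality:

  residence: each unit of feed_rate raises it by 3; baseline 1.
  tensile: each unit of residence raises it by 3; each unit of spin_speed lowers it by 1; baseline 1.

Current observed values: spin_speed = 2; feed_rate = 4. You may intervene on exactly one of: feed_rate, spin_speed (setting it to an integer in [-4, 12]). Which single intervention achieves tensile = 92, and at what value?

Intervening on feed_rate: with other inputs at their observed values, tensile = 9*feed_rate + 2. Solving for 92 gives feed_rate = 10, within [-4, 12].
Intervening on spin_speed: tensile = -spin_speed + 40. Reaching 92 requires spin_speed = -52, outside [-4, 12].

set feed_rate = 10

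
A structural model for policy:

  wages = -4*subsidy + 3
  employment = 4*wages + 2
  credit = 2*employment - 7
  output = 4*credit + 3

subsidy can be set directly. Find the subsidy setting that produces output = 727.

Substituting into the employment equation gives employment = -16*subsidy + 14.
credit becomes -32*subsidy + 21.
output becomes -128*subsidy + 87.
Solve -128*subsidy + 87 = 727: subsidy = (727 - 87) / -128 = -5.

subsidy = -5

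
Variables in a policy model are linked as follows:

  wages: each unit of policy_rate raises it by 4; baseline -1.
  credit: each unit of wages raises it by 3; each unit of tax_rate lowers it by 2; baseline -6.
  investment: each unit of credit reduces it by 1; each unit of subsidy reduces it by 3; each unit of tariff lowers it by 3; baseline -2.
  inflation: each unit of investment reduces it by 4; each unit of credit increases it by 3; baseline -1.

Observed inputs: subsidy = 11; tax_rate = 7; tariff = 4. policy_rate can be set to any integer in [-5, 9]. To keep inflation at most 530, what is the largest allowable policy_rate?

Substituting into the credit equation gives credit = 12*policy_rate - 23.
Substituting into the investment equation gives investment = -12*policy_rate - 24.
This gives inflation = 84*policy_rate + 26.
Require 84*policy_rate + 26 ≤ 530, so policy_rate ≤ 6.
The largest integer in [-5, 9] satisfying this is 6.

policy_rate = 6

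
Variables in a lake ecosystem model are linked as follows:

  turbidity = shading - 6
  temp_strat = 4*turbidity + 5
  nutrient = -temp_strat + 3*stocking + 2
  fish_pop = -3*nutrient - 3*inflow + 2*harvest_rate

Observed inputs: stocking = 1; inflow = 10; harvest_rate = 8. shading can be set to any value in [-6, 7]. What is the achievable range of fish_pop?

-158 to -2

Substituting into the temp_strat equation gives temp_strat = 4*shading - 19.
This gives nutrient = -4*shading + 24.
Substituting into the fish_pop equation gives fish_pop = 12*shading - 86.
Linear in shading, so extremes are at the endpoints: shading = -6 gives fish_pop = -158; shading = 7 gives fish_pop = -2.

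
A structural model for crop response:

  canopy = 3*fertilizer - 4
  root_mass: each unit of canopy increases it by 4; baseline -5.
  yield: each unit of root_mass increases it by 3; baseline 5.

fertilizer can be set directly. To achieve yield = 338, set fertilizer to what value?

fertilizer = 11

Substituting into the root_mass equation gives root_mass = 12*fertilizer - 21.
Substituting into the yield equation gives yield = 36*fertilizer - 58.
Solve 36*fertilizer - 58 = 338: fertilizer = (338 + 58) / 36 = 11.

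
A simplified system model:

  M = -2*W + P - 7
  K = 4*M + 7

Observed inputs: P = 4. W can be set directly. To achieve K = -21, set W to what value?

Substituting into the M equation gives M = -2*W - 3.
Substituting into the K equation gives K = -8*W - 5.
Solve -8*W - 5 = -21: W = (-21 + 5) / -8 = 2.

W = 2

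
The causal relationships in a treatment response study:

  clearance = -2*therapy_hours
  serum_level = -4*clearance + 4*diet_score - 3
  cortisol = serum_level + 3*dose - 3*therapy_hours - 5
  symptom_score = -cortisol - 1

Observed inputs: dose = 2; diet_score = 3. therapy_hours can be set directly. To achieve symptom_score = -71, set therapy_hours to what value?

therapy_hours = 12

Substituting into the serum_level equation gives serum_level = 8*therapy_hours + 9.
This gives cortisol = 5*therapy_hours + 10.
Substituting into the symptom_score equation gives symptom_score = -5*therapy_hours - 11.
Solve -5*therapy_hours - 11 = -71: therapy_hours = (-71 + 11) / -5 = 12.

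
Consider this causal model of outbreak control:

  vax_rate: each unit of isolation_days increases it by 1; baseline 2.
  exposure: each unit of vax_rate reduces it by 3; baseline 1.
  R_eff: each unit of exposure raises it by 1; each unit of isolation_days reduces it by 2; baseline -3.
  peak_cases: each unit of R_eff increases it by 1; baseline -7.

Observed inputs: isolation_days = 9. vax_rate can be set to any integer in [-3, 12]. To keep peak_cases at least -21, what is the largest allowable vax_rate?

vax_rate = -2

Intervening on vax_rate fixes its value directly, overriding its dependence on isolation_days.
Substituting into the R_eff equation gives R_eff = -3*vax_rate - 20.
Substituting into the peak_cases equation gives peak_cases = -3*vax_rate - 27.
Require -3*vax_rate - 27 ≥ -21, so vax_rate ≤ -2.
The largest integer in [-3, 12] satisfying this is -2.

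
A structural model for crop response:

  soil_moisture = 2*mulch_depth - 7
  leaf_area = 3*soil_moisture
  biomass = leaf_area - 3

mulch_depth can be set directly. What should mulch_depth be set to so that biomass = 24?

mulch_depth = 8

Substituting into the leaf_area equation gives leaf_area = 6*mulch_depth - 21.
Substituting into the biomass equation gives biomass = 6*mulch_depth - 24.
Solve 6*mulch_depth - 24 = 24: mulch_depth = (24 + 24) / 6 = 8.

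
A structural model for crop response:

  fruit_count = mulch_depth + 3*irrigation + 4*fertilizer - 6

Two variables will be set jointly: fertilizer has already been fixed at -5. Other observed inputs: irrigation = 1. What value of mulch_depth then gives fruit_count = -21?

With fertilizer held at -5:
Substituting into the fruit_count equation gives fruit_count = mulch_depth - 23.
Solve mulch_depth - 23 = -21: mulch_depth = (-21 + 23) / 1 = 2.

mulch_depth = 2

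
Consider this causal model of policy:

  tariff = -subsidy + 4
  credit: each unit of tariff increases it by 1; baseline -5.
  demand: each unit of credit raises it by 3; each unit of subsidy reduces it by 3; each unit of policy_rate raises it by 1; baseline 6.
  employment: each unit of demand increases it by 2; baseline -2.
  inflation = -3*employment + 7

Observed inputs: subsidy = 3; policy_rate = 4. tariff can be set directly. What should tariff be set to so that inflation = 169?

tariff = -4

Intervening on tariff fixes its value directly, overriding its dependence on subsidy.
Substituting into the demand equation gives demand = 3*tariff - 14.
Substituting into the employment equation gives employment = 6*tariff - 30.
So inflation = -18*tariff + 97.
Solve -18*tariff + 97 = 169: tariff = (169 - 97) / -18 = -4.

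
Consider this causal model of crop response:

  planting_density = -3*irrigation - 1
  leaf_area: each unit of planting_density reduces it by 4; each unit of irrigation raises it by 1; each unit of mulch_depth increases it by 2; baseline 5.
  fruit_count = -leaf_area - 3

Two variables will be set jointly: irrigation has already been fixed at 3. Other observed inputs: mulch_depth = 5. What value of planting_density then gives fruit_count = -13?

With irrigation held at 3:
Intervening on planting_density fixes its value directly, overriding its dependence on irrigation.
Substituting into the leaf_area equation gives leaf_area = -4*planting_density + 18.
Substituting into the fruit_count equation gives fruit_count = 4*planting_density - 21.
Solve 4*planting_density - 21 = -13: planting_density = (-13 + 21) / 4 = 2.

planting_density = 2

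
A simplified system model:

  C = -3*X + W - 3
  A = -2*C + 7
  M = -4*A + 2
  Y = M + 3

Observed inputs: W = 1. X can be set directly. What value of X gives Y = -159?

X = 5

Substituting into the C equation gives C = -3*X - 2.
Substituting into the A equation gives A = 6*X + 11.
M becomes -24*X - 42.
Substituting into the Y equation gives Y = -24*X - 39.
Solve -24*X - 39 = -159: X = (-159 + 39) / -24 = 5.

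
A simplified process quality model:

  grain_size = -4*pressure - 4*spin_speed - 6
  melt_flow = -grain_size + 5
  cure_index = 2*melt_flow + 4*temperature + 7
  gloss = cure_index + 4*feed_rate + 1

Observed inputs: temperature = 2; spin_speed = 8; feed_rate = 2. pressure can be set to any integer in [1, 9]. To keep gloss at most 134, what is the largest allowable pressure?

Substituting into the grain_size equation gives grain_size = -4*pressure - 38.
So melt_flow = 4*pressure + 43.
Substituting into the cure_index equation gives cure_index = 8*pressure + 101.
Substituting into the gloss equation gives gloss = 8*pressure + 110.
Require 8*pressure + 110 ≤ 134, so pressure ≤ 3.
The largest integer in [1, 9] satisfying this is 3.

pressure = 3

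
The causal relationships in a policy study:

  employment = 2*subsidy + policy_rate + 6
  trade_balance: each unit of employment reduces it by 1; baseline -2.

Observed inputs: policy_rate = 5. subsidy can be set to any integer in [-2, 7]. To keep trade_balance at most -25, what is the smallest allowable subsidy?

subsidy = 6

Substituting into the employment equation gives employment = 2*subsidy + 11.
Substituting into the trade_balance equation gives trade_balance = -2*subsidy - 13.
Require -2*subsidy - 13 ≤ -25, so subsidy ≥ 6.
The smallest integer in [-2, 7] satisfying this is 6.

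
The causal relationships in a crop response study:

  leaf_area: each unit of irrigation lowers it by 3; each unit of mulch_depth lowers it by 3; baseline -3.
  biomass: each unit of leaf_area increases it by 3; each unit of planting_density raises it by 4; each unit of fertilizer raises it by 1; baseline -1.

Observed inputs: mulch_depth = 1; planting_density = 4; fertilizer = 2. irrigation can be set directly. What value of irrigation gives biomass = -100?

irrigation = 11

Substituting into the leaf_area equation gives leaf_area = -3*irrigation - 6.
This gives biomass = -9*irrigation - 1.
Solve -9*irrigation - 1 = -100: irrigation = (-100 + 1) / -9 = 11.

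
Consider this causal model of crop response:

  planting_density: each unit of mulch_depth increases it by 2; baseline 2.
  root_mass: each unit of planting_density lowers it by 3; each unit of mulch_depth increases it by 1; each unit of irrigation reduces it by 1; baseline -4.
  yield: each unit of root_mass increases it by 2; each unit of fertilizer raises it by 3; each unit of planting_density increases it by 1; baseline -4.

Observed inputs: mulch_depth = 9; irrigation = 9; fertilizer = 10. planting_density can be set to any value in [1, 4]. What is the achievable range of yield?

Intervening on planting_density fixes its value directly, overriding its dependence on mulch_depth.
Substituting into the root_mass equation gives root_mass = -3*planting_density - 4.
So yield = -5*planting_density + 18.
Linear in planting_density, so extremes are at the endpoints: planting_density = 1 gives yield = 13; planting_density = 4 gives yield = -2.

-2 to 13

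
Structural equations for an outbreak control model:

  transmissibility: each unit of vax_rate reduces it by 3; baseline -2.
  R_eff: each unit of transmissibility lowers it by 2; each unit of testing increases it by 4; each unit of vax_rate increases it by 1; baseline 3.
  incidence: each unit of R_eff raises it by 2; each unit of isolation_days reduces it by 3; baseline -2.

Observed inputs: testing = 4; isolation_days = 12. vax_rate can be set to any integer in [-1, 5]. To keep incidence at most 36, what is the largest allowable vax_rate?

vax_rate = 2

Substituting into the R_eff equation gives R_eff = 7*vax_rate + 23.
Substituting into the incidence equation gives incidence = 14*vax_rate + 8.
Require 14*vax_rate + 8 ≤ 36, so vax_rate ≤ 2.
The largest integer in [-1, 5] satisfying this is 2.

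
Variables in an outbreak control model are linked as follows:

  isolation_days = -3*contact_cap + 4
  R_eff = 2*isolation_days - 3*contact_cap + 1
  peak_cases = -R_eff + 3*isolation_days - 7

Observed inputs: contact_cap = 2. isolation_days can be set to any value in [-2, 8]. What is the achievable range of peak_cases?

Intervening on isolation_days fixes its value directly, overriding its dependence on contact_cap.
Substituting into the R_eff equation gives R_eff = 2*isolation_days - 5.
So peak_cases = isolation_days - 2.
Linear in isolation_days, so extremes are at the endpoints: isolation_days = -2 gives peak_cases = -4; isolation_days = 8 gives peak_cases = 6.

-4 to 6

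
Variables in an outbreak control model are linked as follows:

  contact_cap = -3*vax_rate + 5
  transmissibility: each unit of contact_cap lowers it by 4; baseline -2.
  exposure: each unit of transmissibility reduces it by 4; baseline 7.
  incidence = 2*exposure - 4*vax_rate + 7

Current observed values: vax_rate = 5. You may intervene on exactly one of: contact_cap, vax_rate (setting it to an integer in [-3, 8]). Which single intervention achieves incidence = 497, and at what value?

set vax_rate = -3

Intervening on contact_cap: incidence = 32*contact_cap + 17. Reaching 497 requires contact_cap = 15, outside [-3, 8].
Intervening on vax_rate: with other inputs at their observed values, incidence = -100*vax_rate + 197. Solving for 497 gives vax_rate = -3, within [-3, 8].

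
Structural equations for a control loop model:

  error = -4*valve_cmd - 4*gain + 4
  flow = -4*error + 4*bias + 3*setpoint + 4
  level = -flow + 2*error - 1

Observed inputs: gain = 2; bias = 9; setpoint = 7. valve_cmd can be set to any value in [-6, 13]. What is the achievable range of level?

-398 to 58

Substituting into the error equation gives error = -4*valve_cmd - 4.
Substituting into the flow equation gives flow = 16*valve_cmd + 77.
level becomes -24*valve_cmd - 86.
Linear in valve_cmd, so extremes are at the endpoints: valve_cmd = -6 gives level = 58; valve_cmd = 13 gives level = -398.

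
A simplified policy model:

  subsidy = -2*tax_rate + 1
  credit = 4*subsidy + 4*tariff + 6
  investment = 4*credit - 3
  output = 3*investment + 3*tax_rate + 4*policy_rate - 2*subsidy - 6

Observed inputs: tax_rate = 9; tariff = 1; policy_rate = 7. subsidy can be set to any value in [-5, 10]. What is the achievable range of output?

-70 to 620

Intervening on subsidy fixes its value directly, overriding its dependence on tax_rate.
Substituting into the credit equation gives credit = 4*subsidy + 10.
Substituting into the investment equation gives investment = 16*subsidy + 37.
output becomes 46*subsidy + 160.
Linear in subsidy, so extremes are at the endpoints: subsidy = -5 gives output = -70; subsidy = 10 gives output = 620.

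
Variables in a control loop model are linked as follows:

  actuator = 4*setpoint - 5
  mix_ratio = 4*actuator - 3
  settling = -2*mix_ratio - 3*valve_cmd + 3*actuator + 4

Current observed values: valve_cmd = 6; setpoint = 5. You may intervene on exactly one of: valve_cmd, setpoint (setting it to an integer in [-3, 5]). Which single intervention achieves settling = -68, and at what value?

set valve_cmd = 1

Intervening on valve_cmd: with other inputs at their observed values, settling = -3*valve_cmd - 65. Solving for -68 gives valve_cmd = 1, within [-3, 5].
Intervening on setpoint: settling = -20*setpoint + 17. Reaching -68 requires setpoint = 17/4, not an integer.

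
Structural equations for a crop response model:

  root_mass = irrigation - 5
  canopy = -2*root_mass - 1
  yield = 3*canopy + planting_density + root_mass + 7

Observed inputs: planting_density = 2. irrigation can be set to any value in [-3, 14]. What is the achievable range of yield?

Substituting into the canopy equation gives canopy = -2*irrigation + 9.
This gives yield = -5*irrigation + 31.
Linear in irrigation, so extremes are at the endpoints: irrigation = -3 gives yield = 46; irrigation = 14 gives yield = -39.

-39 to 46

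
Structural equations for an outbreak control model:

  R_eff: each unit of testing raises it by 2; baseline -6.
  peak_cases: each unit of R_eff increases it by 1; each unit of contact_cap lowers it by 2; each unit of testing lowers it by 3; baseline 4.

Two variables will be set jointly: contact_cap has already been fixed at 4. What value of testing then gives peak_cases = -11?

With contact_cap held at 4:
Substituting into the peak_cases equation gives peak_cases = -testing - 10.
Solve -testing - 10 = -11: testing = (-11 + 10) / -1 = 1.

testing = 1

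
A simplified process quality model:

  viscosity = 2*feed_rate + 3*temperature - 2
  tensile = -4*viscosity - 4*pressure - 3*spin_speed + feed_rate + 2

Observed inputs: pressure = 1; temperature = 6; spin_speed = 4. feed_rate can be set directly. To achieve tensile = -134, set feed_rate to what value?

feed_rate = 8

Substituting into the viscosity equation gives viscosity = 2*feed_rate + 16.
Substituting into the tensile equation gives tensile = -7*feed_rate - 78.
Solve -7*feed_rate - 78 = -134: feed_rate = (-134 + 78) / -7 = 8.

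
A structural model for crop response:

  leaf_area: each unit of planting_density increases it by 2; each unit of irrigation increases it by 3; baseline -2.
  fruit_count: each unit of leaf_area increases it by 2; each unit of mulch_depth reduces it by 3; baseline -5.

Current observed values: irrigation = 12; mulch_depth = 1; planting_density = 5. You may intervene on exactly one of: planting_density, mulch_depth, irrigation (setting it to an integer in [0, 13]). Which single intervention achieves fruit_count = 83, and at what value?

set mulch_depth = 0

Intervening on planting_density: fruit_count = 4*planting_density + 60. Reaching 83 requires planting_density = 23/4, not an integer.
Intervening on mulch_depth: with other inputs at their observed values, fruit_count = -3*mulch_depth + 83. Solving for 83 gives mulch_depth = 0, within [0, 13].
Intervening on irrigation: fruit_count = 6*irrigation + 8. Reaching 83 requires irrigation = 25/2, not an integer.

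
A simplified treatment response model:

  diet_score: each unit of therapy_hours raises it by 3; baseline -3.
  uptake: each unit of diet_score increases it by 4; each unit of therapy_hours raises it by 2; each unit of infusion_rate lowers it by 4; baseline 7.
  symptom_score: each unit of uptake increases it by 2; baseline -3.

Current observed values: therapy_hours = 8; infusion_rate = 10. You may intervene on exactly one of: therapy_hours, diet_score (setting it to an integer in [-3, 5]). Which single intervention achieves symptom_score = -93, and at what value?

Intervening on therapy_hours: with other inputs at their observed values, symptom_score = 28*therapy_hours - 93. Solving for -93 gives therapy_hours = 0, within [-3, 5].
Intervening on diet_score: symptom_score = 8*diet_score - 37. Reaching -93 requires diet_score = -7, outside [-3, 5].

set therapy_hours = 0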